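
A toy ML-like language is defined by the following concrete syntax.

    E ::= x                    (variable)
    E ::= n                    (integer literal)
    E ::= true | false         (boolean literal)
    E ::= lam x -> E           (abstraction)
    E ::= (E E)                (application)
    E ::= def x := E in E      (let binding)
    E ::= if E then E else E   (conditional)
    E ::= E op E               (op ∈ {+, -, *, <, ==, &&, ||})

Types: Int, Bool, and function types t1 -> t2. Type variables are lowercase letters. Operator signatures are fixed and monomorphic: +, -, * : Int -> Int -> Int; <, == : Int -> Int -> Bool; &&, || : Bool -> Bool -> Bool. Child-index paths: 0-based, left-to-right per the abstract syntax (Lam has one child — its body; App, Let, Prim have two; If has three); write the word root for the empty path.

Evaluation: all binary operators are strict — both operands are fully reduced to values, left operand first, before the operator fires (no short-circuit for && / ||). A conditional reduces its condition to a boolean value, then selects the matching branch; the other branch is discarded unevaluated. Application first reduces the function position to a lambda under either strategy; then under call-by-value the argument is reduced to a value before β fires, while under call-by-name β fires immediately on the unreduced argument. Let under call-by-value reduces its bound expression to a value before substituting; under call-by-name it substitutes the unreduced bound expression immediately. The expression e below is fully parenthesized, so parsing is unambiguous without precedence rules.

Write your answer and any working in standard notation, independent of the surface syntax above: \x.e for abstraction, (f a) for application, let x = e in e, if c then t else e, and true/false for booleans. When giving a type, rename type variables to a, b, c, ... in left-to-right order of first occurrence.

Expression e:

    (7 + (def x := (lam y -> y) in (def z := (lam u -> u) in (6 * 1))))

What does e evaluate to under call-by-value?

Working:
step 0: (7 + (let x = (\y.y) in (let z = (\u.u) in (6 * 1))))
step 1: [let@1] (7 + (let z = (\u.u) in (6 * 1)))
step 2: [let@1] (7 + (6 * 1))
step 3: [delta@1] (7 + 6)
step 4: [delta@root] 13

Answer: 13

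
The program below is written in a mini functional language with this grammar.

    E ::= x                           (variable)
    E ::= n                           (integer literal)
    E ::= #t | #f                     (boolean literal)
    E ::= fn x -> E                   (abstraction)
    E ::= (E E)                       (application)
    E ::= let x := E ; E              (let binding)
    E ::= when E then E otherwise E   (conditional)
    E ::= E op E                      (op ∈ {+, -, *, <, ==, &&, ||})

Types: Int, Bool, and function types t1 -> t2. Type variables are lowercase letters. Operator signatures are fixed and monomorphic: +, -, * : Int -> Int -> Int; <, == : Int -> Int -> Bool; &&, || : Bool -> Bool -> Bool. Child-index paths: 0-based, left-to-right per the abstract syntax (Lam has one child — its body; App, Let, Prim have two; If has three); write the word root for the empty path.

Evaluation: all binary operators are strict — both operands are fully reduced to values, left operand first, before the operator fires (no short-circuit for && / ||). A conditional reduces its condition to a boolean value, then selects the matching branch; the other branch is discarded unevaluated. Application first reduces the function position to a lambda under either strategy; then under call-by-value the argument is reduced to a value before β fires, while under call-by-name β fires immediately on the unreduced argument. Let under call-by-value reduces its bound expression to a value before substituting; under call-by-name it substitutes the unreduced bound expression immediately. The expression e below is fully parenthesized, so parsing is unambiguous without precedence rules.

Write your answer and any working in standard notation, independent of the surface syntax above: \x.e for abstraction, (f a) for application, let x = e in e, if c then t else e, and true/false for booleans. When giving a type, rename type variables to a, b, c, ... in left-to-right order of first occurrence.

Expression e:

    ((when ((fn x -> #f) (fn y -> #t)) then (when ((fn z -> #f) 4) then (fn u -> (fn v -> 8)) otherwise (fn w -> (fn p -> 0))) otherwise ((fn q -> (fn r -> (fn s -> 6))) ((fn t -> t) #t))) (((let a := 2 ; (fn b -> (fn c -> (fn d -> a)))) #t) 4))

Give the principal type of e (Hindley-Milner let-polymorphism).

Trace:
\x._ : a -> Bool
\y._ : b -> Bool
  unify a -> Bool ~ (b -> Bool) -> c
  unify a ~ b -> Bool
  unify Bool ~ c
_ _ : Bool
  unify Bool ~ Bool
\z._ : d -> Bool
  unify d -> Bool ~ Int -> e
  unify d ~ Int
  unify Bool ~ e
_ _ : Bool
  unify Bool ~ Bool
\v._ : g -> Int
\u._ : f -> g -> Int
\p._ : i -> Int
\w._ : h -> i -> Int
  unify f -> g -> Int ~ h -> i -> Int
  unify f ~ h
  unify g -> Int ~ i -> Int
  unify g ~ i
  unify Int ~ Int
\s._ : l -> Int
\r._ : k -> l -> Int
\q._ : j -> k -> l -> Int
t : m
\t._ : m -> m
  unify m -> m ~ Bool -> n
  unify m ~ Bool
  unify Bool ~ n
_ _ : Bool
  unify j -> k -> l -> Int ~ Bool -> o
  unify j ~ Bool
  unify k -> l -> Int ~ o
_ _ : k -> l -> Int
  unify h -> i -> Int ~ k -> l -> Int
  unify h ~ k
  unify i -> Int ~ l -> Int
  unify i ~ l
  unify Int ~ Int
let a : Int
a : Int
\d._ : r -> Int
\c._ : q -> r -> Int
\b._ : p -> q -> r -> Int
  unify p -> q -> r -> Int ~ Bool -> s
  unify p ~ Bool
  unify q -> r -> Int ~ s
_ _ : q -> r -> Int
  unify q -> r -> Int ~ Int -> t
  unify q ~ Int
  unify r -> Int ~ t
_ _ : r -> Int
  unify k -> l -> Int ~ (r -> Int) -> u
  unify k ~ r -> Int
  unify l -> Int ~ u
_ _ : l -> Int

Answer: a -> Int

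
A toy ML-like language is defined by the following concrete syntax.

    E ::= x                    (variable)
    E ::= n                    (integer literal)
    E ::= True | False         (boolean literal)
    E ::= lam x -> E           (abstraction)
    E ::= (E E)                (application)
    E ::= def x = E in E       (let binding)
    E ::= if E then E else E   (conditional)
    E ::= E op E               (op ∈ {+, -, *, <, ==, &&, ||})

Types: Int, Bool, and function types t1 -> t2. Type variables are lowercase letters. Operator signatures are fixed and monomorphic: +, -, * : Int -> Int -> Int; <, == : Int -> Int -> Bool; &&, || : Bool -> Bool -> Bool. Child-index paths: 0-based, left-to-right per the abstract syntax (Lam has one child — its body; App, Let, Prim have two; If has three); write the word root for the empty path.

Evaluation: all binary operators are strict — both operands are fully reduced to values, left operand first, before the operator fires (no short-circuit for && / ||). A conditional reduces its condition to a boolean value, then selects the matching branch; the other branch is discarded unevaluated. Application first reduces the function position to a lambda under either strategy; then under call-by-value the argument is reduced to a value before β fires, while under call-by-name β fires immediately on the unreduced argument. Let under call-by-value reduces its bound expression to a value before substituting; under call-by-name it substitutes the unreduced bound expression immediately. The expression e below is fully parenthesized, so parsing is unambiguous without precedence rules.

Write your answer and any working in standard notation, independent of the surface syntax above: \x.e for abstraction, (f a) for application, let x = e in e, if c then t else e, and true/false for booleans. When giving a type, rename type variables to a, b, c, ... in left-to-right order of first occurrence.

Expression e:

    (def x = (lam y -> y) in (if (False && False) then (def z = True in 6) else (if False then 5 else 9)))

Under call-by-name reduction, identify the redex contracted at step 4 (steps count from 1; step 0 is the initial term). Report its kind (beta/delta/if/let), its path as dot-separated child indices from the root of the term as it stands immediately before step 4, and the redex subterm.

Answer: if at root : (if false then 5 else 9)

Derivation:
step 0: (let x = (\y.y) in (if (false && false) then (let z = true in 6) else (if false then 5 else 9)))
step 1: [let@root] (if (false && false) then (let z = true in 6) else (if false then 5 else 9))
step 2: [delta@0] (if false then (let z = true in 6) else (if false then 5 else 9))
step 3: [if@root] (if false then 5 else 9)
step 4: [if@root] 9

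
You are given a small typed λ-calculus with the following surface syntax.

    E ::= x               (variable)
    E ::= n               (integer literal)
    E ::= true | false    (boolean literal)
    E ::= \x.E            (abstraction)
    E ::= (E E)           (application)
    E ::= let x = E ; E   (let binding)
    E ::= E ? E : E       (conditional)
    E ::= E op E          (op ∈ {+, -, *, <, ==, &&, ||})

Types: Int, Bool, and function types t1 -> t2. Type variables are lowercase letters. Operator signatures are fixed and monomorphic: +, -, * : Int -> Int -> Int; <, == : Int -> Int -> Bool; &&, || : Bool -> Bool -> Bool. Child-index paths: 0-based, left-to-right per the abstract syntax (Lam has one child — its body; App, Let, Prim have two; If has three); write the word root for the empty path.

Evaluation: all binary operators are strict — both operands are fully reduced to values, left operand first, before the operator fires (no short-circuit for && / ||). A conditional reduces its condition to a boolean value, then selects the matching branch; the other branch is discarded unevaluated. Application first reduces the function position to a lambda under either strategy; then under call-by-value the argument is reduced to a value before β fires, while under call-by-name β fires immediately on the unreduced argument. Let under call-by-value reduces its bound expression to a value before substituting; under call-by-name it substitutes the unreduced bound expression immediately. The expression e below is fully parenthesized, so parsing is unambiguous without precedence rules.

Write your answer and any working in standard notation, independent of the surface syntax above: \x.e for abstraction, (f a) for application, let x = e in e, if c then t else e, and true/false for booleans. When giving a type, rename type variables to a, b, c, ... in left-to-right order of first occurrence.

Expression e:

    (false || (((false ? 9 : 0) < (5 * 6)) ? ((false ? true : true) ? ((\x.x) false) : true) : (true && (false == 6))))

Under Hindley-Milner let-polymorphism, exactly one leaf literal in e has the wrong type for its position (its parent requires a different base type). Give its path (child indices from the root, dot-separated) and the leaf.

Derivation:
  unify Bool ~ Bool
  unify Bool ~ Bool
  unify Int ~ Int
  unify Int ~ Int
  unify Int ~ Int
  unify Int ~ Int
  unify Int ~ Int
  unify Bool ~ Bool
  unify Bool ~ Bool
  unify Bool ~ Bool
  unify Bool ~ Bool
x : a
\x._ : a -> a
  unify a -> a ~ Bool -> b
  unify a ~ Bool
  unify Bool ~ b
_ _ : Bool
  unify Bool ~ Bool
  unify Bool ~ Bool
  unify Bool ~ Int
  FAIL: mismatch Bool ~ Int

Answer: 1.2.1.0 : false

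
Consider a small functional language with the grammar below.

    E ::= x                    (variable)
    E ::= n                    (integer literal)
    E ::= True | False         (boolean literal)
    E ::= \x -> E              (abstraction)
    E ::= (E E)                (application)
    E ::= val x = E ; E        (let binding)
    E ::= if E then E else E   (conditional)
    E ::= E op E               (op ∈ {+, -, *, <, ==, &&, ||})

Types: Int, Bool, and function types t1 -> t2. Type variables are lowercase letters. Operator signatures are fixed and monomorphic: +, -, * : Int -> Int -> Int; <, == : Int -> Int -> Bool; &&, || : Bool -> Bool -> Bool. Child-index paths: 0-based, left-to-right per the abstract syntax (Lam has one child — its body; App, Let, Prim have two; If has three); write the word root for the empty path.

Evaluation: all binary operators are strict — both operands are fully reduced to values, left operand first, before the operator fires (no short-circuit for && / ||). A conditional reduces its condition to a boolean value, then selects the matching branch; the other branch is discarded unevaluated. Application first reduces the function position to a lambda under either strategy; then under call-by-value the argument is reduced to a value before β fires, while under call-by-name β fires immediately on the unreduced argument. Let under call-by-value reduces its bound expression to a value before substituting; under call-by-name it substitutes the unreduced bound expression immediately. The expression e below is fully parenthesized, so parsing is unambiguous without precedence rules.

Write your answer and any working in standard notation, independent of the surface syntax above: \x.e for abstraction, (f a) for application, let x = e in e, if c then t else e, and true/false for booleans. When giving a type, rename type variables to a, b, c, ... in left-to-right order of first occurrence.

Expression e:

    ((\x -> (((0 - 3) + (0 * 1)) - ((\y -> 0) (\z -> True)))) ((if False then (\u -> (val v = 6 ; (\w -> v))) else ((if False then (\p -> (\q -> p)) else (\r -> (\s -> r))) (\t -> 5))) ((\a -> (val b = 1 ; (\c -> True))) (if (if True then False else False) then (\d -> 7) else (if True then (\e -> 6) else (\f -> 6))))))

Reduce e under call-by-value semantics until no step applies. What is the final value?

Answer: -3

Working:
step 0: ((\x.(((0 - 3) + (0 * 1)) - ((\y.0) (\z.true)))) ((if false then (\u.(let v = 6 in (\w.v))) else ((if false then (\p.(\q.p)) else (\r.(\s.r))) (\t.5))) ((\a.(let b = 1 in (\c.true))) (if (if true then false else false) then (\d.7) else (if true then (\e.6) else (\f.6))))))
step 1: [if@1.0] ((\x.(((0 - 3) + (0 * 1)) - ((\y.0) (\z.true)))) (((if false then (\p.(\q.p)) else (\r.(\s.r))) (\t.5)) ((\a.(let b = 1 in (\c.true))) (if (if true then false else false) then (\d.7) else (if true then (\e.6) else (\f.6))))))
step 2: [if@1.0.0] ((\x.(((0 - 3) + (0 * 1)) - ((\y.0) (\z.true)))) (((\r.(\s.r)) (\t.5)) ((\a.(let b = 1 in (\c.true))) (if (if true then false else false) then (\d.7) else (if true then (\e.6) else (\f.6))))))
step 3: [beta@1.0] ((\x.(((0 - 3) + (0 * 1)) - ((\y.0) (\z.true)))) ((\s.(\t.5)) ((\a.(let b = 1 in (\c.true))) (if (if true then false else false) then (\d.7) else (if true then (\e.6) else (\f.6))))))
step 4: [if@1.1.1.0] ((\x.(((0 - 3) + (0 * 1)) - ((\y.0) (\z.true)))) ((\s.(\t.5)) ((\a.(let b = 1 in (\c.true))) (if false then (\d.7) else (if true then (\e.6) else (\f.6))))))
step 5: [if@1.1.1] ((\x.(((0 - 3) + (0 * 1)) - ((\y.0) (\z.true)))) ((\s.(\t.5)) ((\a.(let b = 1 in (\c.true))) (if true then (\e.6) else (\f.6)))))
step 6: [if@1.1.1] ((\x.(((0 - 3) + (0 * 1)) - ((\y.0) (\z.true)))) ((\s.(\t.5)) ((\a.(let b = 1 in (\c.true))) (\e.6))))
step 7: [beta@1.1] ((\x.(((0 - 3) + (0 * 1)) - ((\y.0) (\z.true)))) ((\s.(\t.5)) (let b = 1 in (\c.true))))
step 8: [let@1.1] ((\x.(((0 - 3) + (0 * 1)) - ((\y.0) (\z.true)))) ((\s.(\t.5)) (\c.true)))
step 9: [beta@1] ((\x.(((0 - 3) + (0 * 1)) - ((\y.0) (\z.true)))) (\t.5))
step 10: [beta@root] (((0 - 3) + (0 * 1)) - ((\y.0) (\z.true)))
step 11: [delta@0.0] ((-3 + (0 * 1)) - ((\y.0) (\z.true)))
step 12: [delta@0.1] ((-3 + 0) - ((\y.0) (\z.true)))
step 13: [delta@0] (-3 - ((\y.0) (\z.true)))
step 14: [beta@1] (-3 - 0)
step 15: [delta@root] -3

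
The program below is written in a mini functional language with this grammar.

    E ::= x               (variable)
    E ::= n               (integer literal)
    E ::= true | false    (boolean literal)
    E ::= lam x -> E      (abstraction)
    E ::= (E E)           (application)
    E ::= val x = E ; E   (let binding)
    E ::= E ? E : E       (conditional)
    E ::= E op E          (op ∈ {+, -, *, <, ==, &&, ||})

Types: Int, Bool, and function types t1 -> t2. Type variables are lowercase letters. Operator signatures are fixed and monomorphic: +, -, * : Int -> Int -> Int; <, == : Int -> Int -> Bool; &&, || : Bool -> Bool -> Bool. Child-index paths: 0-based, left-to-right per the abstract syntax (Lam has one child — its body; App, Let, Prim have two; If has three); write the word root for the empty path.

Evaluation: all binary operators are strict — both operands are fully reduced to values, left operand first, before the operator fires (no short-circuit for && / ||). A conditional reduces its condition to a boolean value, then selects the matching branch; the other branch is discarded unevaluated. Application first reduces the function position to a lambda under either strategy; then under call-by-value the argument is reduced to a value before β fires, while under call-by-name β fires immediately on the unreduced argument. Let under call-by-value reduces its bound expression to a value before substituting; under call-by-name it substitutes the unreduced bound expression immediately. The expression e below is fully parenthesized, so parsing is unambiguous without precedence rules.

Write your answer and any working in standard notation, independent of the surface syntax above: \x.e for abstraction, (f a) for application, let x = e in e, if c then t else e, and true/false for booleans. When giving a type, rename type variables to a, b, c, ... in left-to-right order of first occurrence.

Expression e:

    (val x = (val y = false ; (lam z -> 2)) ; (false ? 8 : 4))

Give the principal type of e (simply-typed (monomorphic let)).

Working:
let y : Bool
\z._ : a -> Int
let x : a -> Int
  unify Bool ~ Bool
  unify Int ~ Int

Answer: Int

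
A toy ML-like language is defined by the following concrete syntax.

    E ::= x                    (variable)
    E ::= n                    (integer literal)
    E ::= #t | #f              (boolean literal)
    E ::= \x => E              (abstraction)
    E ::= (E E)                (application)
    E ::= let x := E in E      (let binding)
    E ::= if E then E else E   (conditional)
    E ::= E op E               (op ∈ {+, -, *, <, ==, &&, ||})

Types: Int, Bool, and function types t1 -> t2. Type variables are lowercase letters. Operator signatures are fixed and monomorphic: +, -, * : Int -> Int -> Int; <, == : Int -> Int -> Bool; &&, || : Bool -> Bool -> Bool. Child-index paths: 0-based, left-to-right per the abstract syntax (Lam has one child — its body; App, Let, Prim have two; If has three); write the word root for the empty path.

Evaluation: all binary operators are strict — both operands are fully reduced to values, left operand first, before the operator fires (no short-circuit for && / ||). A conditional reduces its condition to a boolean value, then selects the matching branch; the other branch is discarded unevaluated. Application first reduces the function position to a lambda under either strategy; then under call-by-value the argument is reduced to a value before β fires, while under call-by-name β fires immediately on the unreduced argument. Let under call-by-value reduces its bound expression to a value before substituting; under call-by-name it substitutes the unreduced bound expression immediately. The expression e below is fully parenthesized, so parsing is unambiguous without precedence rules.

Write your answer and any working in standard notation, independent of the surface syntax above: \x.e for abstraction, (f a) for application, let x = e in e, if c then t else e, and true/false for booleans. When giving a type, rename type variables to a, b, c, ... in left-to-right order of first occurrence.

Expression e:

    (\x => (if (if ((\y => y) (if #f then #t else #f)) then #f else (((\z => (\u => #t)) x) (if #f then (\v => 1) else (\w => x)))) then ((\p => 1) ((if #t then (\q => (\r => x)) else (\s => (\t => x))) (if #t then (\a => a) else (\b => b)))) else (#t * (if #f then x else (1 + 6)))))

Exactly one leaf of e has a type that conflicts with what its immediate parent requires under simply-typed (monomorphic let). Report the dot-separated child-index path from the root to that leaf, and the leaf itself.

Answer: 0.2.0 : true

Derivation:
y : b
\y._ : b -> b
  unify Bool ~ Bool
  unify Bool ~ Bool
  unify b -> b ~ Bool -> c
  unify b ~ Bool
  unify Bool ~ c
_ _ : Bool
  unify Bool ~ Bool
\u._ : e -> Bool
\z._ : d -> e -> Bool
x : a
  unify d -> e -> Bool ~ a -> f
  unify d ~ a
  unify e -> Bool ~ f
_ _ : e -> Bool
  unify Bool ~ Bool
\v._ : g -> Int
x : a
\w._ : h -> a
  unify g -> Int ~ h -> a
  unify g ~ h
  unify Int ~ a
  unify e -> Bool ~ (h -> Int) -> i
  unify e ~ h -> Int
  unify Bool ~ i
_ _ : Bool
  unify Bool ~ Bool
  unify Bool ~ Bool
\p._ : j -> Int
  unify Bool ~ Bool
x : Int
\r._ : l -> Int
\q._ : k -> l -> Int
x : Int
\t._ : n -> Int
\s._ : m -> n -> Int
  unify k -> l -> Int ~ m -> n -> Int
  unify k ~ m
  unify l -> Int ~ n -> Int
  unify l ~ n
  unify Int ~ Int
  unify Bool ~ Bool
a : o
\a._ : o -> o
b : p
\b._ : p -> p
  unify o -> o ~ p -> p
  unify o ~ p
  unify p ~ p
  unify m -> n -> Int ~ (p -> p) -> q
  unify m ~ p -> p
  unify n -> Int ~ q
_ _ : n -> Int
  unify j -> Int ~ (n -> Int) -> r
  unify j ~ n -> Int
  unify Int ~ r
_ _ : Int
  unify Bool ~ Int
  FAIL: mismatch Bool ~ Int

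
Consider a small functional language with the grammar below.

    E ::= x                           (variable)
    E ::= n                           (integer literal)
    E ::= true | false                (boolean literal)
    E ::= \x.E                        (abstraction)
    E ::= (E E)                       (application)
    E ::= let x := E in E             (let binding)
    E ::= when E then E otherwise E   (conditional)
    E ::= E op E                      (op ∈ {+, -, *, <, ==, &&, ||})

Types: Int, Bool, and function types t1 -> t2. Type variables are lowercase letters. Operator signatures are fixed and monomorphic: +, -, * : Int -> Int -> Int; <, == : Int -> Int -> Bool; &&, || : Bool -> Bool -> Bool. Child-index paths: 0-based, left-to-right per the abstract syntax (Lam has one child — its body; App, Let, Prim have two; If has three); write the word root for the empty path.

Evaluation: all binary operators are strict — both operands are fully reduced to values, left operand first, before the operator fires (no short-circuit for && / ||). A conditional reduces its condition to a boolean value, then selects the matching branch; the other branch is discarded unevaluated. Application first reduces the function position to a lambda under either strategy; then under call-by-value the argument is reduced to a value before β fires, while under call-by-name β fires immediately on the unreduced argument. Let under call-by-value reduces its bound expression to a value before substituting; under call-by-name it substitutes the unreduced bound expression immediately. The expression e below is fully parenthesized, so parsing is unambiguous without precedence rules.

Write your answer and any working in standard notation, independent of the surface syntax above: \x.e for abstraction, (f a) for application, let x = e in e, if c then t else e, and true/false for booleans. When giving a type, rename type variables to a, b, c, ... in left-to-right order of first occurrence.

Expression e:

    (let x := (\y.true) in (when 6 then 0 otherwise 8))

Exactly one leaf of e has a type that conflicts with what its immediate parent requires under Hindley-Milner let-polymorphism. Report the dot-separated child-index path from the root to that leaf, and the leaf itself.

Answer: 1.0 : 6

Trace:
\y._ : a -> Bool
let x : forall. a -> Bool
  unify Int ~ Bool
  FAIL: mismatch Int ~ Bool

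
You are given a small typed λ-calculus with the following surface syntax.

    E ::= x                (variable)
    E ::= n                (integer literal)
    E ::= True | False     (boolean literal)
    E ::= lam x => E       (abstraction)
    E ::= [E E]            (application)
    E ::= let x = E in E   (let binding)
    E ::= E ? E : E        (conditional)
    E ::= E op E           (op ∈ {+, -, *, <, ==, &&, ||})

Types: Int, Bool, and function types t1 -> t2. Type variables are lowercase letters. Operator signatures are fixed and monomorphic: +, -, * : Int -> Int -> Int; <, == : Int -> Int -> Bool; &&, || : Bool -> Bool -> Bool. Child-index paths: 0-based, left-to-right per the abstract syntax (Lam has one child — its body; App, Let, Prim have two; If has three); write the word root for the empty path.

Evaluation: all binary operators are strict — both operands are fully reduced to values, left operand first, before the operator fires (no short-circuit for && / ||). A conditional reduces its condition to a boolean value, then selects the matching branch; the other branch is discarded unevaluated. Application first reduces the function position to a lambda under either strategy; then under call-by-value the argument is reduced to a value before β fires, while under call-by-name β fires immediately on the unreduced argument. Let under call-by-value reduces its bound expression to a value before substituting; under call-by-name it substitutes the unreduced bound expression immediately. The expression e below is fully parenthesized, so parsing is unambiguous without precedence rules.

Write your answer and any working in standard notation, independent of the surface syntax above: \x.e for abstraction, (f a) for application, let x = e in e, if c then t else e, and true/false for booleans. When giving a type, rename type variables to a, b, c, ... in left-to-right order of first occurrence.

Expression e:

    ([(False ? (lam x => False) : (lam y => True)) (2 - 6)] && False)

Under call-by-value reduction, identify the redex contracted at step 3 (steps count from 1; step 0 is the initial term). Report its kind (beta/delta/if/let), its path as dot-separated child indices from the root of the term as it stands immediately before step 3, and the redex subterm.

Answer: beta at 0 : ((\y.true) -4)

Derivation:
step 0: (((if false then (\x.false) else (\y.true)) (2 - 6)) && false)
step 1: [if@0.0] (((\y.true) (2 - 6)) && false)
step 2: [delta@0.1] (((\y.true) -4) && false)
step 3: [beta@0] (true && false)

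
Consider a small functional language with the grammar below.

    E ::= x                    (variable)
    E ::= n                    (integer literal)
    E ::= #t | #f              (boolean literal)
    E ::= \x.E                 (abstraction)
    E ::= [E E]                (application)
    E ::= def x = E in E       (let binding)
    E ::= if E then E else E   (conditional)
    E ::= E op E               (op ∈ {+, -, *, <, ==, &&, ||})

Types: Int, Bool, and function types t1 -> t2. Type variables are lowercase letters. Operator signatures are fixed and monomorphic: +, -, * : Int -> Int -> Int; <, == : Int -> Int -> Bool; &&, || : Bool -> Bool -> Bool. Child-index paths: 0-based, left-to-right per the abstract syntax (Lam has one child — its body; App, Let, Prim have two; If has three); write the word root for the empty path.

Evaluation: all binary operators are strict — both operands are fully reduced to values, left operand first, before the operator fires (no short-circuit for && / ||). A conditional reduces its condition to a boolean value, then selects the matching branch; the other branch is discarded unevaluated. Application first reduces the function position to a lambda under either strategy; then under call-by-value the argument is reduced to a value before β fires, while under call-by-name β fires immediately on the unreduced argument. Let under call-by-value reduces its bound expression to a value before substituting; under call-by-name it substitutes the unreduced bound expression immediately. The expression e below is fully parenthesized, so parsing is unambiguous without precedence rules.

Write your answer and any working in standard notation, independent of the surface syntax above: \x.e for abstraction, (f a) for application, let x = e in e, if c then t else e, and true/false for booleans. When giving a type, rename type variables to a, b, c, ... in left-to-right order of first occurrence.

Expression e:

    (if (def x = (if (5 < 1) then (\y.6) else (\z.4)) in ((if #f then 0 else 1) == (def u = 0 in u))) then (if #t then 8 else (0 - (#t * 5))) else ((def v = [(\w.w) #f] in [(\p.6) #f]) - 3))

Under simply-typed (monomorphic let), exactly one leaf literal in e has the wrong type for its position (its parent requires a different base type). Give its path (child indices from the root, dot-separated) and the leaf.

Working:
  unify Int ~ Int
  unify Int ~ Int
  unify Bool ~ Bool
\y._ : a -> Int
\z._ : b -> Int
  unify a -> Int ~ b -> Int
  unify a ~ b
  unify Int ~ Int
let x : b -> Int
  unify Bool ~ Bool
  unify Int ~ Int
  unify Int ~ Int
let u : Int
u : Int
  unify Int ~ Int
  unify Bool ~ Bool
  unify Bool ~ Bool
  unify Int ~ Int
  unify Bool ~ Int
  FAIL: mismatch Bool ~ Int

Answer: 1.2.1.0 : true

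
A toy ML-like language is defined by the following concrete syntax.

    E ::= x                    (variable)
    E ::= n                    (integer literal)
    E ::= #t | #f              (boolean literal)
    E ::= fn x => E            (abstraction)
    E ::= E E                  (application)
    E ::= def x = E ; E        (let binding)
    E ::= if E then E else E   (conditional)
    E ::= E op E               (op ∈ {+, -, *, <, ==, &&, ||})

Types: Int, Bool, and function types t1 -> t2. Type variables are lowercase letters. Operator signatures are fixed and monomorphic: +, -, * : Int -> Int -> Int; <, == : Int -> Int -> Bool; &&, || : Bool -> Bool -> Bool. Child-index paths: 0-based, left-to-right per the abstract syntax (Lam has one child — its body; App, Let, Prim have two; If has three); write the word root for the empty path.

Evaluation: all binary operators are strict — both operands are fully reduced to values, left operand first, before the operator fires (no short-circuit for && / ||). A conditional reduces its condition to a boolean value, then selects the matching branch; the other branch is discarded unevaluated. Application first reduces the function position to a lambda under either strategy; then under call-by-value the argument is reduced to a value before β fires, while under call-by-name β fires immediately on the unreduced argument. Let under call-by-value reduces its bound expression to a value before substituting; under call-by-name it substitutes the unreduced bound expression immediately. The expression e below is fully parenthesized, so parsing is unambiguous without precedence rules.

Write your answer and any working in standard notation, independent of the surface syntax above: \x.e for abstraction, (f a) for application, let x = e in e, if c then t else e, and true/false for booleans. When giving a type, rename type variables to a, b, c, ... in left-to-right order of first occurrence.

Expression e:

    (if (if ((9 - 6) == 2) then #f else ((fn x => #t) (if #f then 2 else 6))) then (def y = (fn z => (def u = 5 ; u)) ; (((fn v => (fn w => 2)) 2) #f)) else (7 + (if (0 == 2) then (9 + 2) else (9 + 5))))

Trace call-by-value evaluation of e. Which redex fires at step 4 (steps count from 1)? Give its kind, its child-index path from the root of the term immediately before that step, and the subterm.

Answer: if at 0.1 : (if false then 2 else 6)

Trace:
step 0: (if (if ((9 - 6) == 2) then false else ((\x.true) (if false then 2 else 6))) then (let y = (\z.(let u = 5 in u)) in (((\v.(\w.2)) 2) false)) else (7 + (if (0 == 2) then (9 + 2) else (9 + 5))))
step 1: [delta@0.0.0] (if (if (3 == 2) then false else ((\x.true) (if false then 2 else 6))) then (let y = (\z.(let u = 5 in u)) in (((\v.(\w.2)) 2) false)) else (7 + (if (0 == 2) then (9 + 2) else (9 + 5))))
step 2: [delta@0.0] (if (if false then false else ((\x.true) (if false then 2 else 6))) then (let y = (\z.(let u = 5 in u)) in (((\v.(\w.2)) 2) false)) else (7 + (if (0 == 2) then (9 + 2) else (9 + 5))))
step 3: [if@0] (if ((\x.true) (if false then 2 else 6)) then (let y = (\z.(let u = 5 in u)) in (((\v.(\w.2)) 2) false)) else (7 + (if (0 == 2) then (9 + 2) else (9 + 5))))
step 4: [if@0.1] (if ((\x.true) 6) then (let y = (\z.(let u = 5 in u)) in (((\v.(\w.2)) 2) false)) else (7 + (if (0 == 2) then (9 + 2) else (9 + 5))))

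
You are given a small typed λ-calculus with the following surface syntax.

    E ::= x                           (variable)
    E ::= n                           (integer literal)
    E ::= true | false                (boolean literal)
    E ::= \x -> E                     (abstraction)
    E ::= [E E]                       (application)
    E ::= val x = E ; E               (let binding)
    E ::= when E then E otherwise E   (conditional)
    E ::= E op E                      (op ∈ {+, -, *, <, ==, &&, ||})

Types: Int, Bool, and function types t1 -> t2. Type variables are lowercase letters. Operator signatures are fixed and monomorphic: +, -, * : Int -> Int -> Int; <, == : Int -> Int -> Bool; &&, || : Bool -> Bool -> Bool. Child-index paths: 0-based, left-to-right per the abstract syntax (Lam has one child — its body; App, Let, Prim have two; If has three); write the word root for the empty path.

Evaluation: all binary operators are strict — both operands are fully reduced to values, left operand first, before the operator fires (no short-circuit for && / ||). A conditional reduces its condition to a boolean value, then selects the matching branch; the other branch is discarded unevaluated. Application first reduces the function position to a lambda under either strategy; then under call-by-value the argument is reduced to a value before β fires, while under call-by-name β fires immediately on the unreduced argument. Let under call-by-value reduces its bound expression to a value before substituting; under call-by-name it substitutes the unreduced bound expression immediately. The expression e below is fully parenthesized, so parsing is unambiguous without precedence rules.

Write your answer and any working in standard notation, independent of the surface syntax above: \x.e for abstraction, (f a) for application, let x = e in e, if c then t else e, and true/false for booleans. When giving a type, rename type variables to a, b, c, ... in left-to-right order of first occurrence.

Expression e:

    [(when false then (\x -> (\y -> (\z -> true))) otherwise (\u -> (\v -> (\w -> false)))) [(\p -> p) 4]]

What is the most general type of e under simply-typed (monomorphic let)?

Trace:
  unify Bool ~ Bool
\z._ : c -> Bool
\y._ : b -> c -> Bool
\x._ : a -> b -> c -> Bool
\w._ : f -> Bool
\v._ : e -> f -> Bool
\u._ : d -> e -> f -> Bool
  unify a -> b -> c -> Bool ~ d -> e -> f -> Bool
  unify a ~ d
  unify b -> c -> Bool ~ e -> f -> Bool
  unify b ~ e
  unify c -> Bool ~ f -> Bool
  unify c ~ f
  unify Bool ~ Bool
p : g
\p._ : g -> g
  unify g -> g ~ Int -> h
  unify g ~ Int
  unify Int ~ h
_ _ : Int
  unify d -> e -> f -> Bool ~ Int -> i
  unify d ~ Int
  unify e -> f -> Bool ~ i
_ _ : e -> f -> Bool

Answer: a -> b -> Bool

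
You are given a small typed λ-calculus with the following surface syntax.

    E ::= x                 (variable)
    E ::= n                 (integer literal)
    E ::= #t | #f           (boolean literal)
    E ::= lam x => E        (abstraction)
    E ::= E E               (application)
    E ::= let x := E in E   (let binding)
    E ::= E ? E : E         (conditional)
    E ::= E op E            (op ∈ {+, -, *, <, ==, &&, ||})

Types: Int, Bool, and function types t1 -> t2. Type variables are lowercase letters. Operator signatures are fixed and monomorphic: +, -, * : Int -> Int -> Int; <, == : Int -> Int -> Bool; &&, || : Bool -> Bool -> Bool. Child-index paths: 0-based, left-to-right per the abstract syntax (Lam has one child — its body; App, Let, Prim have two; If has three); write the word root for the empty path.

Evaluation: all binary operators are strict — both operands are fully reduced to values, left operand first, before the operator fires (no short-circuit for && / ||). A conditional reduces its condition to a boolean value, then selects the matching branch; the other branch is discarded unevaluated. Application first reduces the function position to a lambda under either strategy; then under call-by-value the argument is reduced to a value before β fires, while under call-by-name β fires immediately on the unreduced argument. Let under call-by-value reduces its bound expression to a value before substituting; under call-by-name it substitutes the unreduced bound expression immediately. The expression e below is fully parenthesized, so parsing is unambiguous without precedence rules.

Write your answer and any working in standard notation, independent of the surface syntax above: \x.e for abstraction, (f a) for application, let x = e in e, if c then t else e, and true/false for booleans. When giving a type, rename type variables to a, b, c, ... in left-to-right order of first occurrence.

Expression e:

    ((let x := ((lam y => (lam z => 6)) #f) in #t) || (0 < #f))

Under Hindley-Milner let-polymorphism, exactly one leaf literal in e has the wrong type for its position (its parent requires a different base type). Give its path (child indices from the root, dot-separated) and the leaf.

Trace:
\z._ : b -> Int
\y._ : a -> b -> Int
  unify a -> b -> Int ~ Bool -> c
  unify a ~ Bool
  unify b -> Int ~ c
_ _ : b -> Int
let x : forall. b -> Int
  unify Bool ~ Bool
  unify Int ~ Int
  unify Bool ~ Int
  FAIL: mismatch Bool ~ Int

Answer: 1.1 : false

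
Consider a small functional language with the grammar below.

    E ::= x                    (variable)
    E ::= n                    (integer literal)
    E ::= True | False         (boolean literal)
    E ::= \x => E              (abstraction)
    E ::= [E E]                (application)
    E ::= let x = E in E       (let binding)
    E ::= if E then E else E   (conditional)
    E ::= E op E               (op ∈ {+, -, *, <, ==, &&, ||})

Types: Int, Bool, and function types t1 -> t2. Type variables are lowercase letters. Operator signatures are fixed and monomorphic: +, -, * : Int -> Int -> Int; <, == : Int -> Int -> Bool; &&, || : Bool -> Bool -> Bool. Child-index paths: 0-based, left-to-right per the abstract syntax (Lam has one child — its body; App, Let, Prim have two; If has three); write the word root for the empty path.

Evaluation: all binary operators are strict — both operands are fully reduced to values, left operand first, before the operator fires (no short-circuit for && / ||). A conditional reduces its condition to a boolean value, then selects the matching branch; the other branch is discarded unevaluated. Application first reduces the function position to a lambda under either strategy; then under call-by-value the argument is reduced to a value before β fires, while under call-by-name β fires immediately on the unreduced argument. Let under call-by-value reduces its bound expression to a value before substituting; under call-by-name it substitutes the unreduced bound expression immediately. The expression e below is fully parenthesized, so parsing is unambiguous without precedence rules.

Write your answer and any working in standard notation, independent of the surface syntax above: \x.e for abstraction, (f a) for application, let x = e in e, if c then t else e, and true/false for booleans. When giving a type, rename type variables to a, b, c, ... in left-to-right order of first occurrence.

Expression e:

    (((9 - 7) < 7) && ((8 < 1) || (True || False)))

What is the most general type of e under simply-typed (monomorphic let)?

Answer: Bool

Working:
  unify Int ~ Int
  unify Int ~ Int
  unify Int ~ Int
  unify Int ~ Int
  unify Bool ~ Bool
  unify Int ~ Int
  unify Int ~ Int
  unify Bool ~ Bool
  unify Bool ~ Bool
  unify Bool ~ Bool
  unify Bool ~ Bool
  unify Bool ~ Bool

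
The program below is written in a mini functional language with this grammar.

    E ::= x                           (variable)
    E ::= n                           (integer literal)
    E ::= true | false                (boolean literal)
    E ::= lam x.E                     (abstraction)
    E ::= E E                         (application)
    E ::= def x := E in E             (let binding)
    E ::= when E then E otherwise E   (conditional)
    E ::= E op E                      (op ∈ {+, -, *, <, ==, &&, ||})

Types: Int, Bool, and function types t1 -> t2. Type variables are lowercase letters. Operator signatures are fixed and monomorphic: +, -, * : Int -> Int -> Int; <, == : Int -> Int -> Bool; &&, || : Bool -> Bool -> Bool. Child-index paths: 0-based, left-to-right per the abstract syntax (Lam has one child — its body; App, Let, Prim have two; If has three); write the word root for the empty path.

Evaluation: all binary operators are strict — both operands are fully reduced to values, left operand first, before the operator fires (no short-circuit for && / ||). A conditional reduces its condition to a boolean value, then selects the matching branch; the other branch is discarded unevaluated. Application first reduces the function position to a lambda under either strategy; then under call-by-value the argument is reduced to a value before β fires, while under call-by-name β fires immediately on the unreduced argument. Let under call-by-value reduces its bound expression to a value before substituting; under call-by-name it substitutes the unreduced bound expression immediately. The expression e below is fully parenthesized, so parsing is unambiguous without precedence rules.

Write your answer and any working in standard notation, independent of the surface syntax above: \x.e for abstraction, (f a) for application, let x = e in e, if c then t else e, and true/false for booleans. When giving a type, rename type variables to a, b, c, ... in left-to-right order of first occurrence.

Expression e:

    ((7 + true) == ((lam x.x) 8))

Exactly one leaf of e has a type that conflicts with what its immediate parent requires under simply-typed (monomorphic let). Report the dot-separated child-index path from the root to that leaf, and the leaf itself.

Working:
  unify Int ~ Int
  unify Bool ~ Int
  FAIL: mismatch Bool ~ Int

Answer: 0.1 : true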